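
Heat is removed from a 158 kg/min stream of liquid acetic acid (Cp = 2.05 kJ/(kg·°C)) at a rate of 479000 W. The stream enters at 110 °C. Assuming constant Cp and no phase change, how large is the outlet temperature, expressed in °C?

T_out = 21.3 °C

Q = 479000 W = 28740 kJ/min
ΔT = Q/(ṁ·Cp) = 28740/(158×2.05) = 88.731 K
T_out = 110 − 88.731 = 21.269 °C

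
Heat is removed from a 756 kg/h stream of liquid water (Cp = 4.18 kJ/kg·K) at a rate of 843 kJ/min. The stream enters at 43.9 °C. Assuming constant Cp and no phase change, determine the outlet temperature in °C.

T_out = 27.9 °C

Q = 843 kJ/min = 50580 kJ/h
ΔT = Q/(ṁ·Cp) = 50580/(756×4.18) = 16.006 K
T_out = 43.9 − 16.006 = 27.894 °C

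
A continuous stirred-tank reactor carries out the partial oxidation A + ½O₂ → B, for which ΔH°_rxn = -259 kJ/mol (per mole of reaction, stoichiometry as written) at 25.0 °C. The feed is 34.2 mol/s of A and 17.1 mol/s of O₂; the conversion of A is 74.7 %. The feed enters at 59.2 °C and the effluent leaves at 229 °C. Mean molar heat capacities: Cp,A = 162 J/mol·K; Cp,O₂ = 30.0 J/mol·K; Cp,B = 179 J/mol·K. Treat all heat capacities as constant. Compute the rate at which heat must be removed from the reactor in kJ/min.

Q_out = 335000 kJ/min

Extent of reaction ξ = 0.747 × 34.2 = 25.547 mol/s
Reaction term: ξ·ΔH°_rxn = 25.547 × -259 = -6616.8 kJ/s
Sensible, feed 59.2→25 °C: -207.03 kJ/s
Outlet flows (mol/s): A 8.6526, O₂ 4.3263, B 25.547
Sensible, products 25→229 °C: 1245.3 kJ/s
Q = ΔH = -5578.5 kJ/s = -5578.5 kW
Heat removed = 334710 kJ/min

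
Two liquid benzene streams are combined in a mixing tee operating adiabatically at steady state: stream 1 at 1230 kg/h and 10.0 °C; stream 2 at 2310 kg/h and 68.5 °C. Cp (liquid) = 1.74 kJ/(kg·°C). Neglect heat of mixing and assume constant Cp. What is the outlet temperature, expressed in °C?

T_out = 48.2 °C

Energy balance with Q = 0: Σ ṁᵢCp,ᵢ(T_out − Tᵢ) = 0
Σ ṁᵢCp,ᵢTᵢ = 1230×1.74×10.0 + 2310×1.74×68.5 = 296730
Σ ṁᵢCp,ᵢ = 1230×1.74 + 2310×1.74 = 6159.6
T_out = 296730 / 6159.6 = 48.174 °C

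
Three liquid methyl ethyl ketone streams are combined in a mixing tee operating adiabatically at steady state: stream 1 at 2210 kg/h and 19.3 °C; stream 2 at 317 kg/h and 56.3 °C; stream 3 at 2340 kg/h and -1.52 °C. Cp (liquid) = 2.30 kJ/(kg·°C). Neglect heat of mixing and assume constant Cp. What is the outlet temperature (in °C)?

T_out = 11.7 °C

Adiabatic, steady state ⇒ Σ ṁᵢCp,ᵢ(T_out − Tᵢ) = 0
Σ ṁᵢCp,ᵢTᵢ = 2210×2.30×19.3 + 317×2.30×56.3 + 2340×2.30×-1.52 = 130970
Σ ṁᵢCp,ᵢ = 2210×2.30 + 317×2.30 + 2340×2.30 = 11194
T_out = 130970 / 11194 = 11.7 °C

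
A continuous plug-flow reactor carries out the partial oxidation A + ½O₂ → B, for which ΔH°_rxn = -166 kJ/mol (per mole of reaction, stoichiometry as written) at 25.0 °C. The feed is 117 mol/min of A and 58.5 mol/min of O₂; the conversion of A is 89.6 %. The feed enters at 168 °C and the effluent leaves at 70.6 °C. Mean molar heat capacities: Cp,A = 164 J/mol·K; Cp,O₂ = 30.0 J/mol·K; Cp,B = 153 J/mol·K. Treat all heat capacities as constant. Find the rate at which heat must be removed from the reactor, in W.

Extent of reaction ξ = 0.896 × 117 = 104.83 mol/min
Reaction term: ξ·ΔH°_rxn = 104.83 × -166 = -17402 kJ/min
Sensible, feed 168→25 °C: -2994.8 kJ/min
Outlet flows (mol/min): A 12.168, O₂ 6.084, B 104.83
Sensible, products 25→70.6 °C: 830.71 kJ/min
Q = ΔH = -19566 kJ/min = -326.1 kW
Heat removed = 326100 W

Q_out = 326000 W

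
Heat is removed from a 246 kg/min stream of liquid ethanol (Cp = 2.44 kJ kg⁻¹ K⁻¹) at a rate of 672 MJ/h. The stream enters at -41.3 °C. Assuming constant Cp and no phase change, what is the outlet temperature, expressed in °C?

Q = 672 MJ/h = 11200 kJ/min
ΔT = Q/(ṁ·Cp) = 11200/(246×2.44) = 18.659 K
T_out = -41.3 − 18.659 = -59.959 °C

T_out = -60.0 °C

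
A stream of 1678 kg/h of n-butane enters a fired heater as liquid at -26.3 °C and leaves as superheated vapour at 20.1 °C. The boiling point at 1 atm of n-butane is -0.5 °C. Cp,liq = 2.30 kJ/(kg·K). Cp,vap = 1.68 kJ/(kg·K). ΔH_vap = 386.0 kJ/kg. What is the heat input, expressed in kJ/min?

liquid -26.3→-0.5 °C: 59.34 kJ/kg
vaporisation at -0.5 °C: 386 kJ/kg
vapour -0.5→20.1 °C: 34.608 kJ/kg
Δh = 59.34 + 386 + 34.608 = 479.95 kJ/kg
Q = ṁ·Δh = 1678 kg/h × 479.95 kJ/kg = 805350 kJ/h
|Q| = 223.71 kW = 13423 kJ/min

Q = 13400 kJ/min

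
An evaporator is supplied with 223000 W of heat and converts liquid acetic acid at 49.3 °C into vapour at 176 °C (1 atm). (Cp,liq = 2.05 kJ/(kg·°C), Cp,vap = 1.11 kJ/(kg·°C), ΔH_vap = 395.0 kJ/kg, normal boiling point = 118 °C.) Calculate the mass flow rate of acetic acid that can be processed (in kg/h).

Δh = 2.05×(118−49.3) + 395.0 + 1.11×(176−118) = 600.22 kJ/kg
Q = 223000 W = 223 kJ/s = 802800 kJ/h
ṁ = Q/Δh = 802800 / 600.22 = 1337.5 kg/h

ṁ = 1340 kg/h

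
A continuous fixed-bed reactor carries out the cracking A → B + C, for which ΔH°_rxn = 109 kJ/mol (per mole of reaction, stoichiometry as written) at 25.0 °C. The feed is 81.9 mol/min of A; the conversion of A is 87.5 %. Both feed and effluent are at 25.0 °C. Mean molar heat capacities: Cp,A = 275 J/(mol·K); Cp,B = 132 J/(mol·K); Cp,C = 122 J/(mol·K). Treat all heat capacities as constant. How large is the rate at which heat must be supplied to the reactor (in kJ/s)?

Q_in = 130 kJ/s

Extent of reaction ξ = 0.875 × 81.9 = 71.663 mol/min
Reaction term: ξ·ΔH°_rxn = 71.663 × 109 = 7811.2 kJ/min
Q = ΔH = 7811.2 kJ/min = 130.19 kW
Heat supplied = 130.19 kJ/s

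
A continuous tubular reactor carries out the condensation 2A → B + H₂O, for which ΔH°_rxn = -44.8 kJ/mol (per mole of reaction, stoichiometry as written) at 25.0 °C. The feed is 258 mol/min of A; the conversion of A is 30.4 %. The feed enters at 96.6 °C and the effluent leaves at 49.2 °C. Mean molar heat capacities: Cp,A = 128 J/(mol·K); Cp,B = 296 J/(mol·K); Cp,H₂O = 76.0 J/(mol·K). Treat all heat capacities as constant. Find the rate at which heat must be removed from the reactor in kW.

Q_out = 53.5 kW

Extent of reaction ξ = 0.304 × 258 / 2 = 39.216 mol/min
Reaction term: ξ·ΔH°_rxn = 39.216 × -44.8 = -1756.9 kJ/min
Sensible, feed 96.6→25 °C: -2364.5 kJ/min
Outlet flows (mol/min): A 179.57, B 39.216, H₂O 39.216
Sensible, products 25→49.2 °C: 909.27 kJ/min
Q = ΔH = -3212.1 kJ/min = -53.535 kW
Heat removed = 53.535 kW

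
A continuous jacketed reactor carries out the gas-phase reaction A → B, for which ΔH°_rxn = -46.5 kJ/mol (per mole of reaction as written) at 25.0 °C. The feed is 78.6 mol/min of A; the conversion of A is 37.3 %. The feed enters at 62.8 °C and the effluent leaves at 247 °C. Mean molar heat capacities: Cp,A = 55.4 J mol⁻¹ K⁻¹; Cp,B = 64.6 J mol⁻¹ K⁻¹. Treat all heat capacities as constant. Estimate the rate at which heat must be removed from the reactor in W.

Q_out = 8360 W

Extent of reaction ξ = 0.373 × 78.6 = 29.318 mol/min
Reaction term: ξ·ΔH°_rxn = 29.318 × -46.5 = -1363.3 kJ/min
Sensible, feed 62.8→25 °C: -164.6 kJ/min
Outlet flows (mol/min): A 49.282, B 29.318
Sensible, products 25→247 °C: 1026.6 kJ/min
Q = ΔH = -501.31 kJ/min = -8.3552 kW
Heat removed = 8355.2 W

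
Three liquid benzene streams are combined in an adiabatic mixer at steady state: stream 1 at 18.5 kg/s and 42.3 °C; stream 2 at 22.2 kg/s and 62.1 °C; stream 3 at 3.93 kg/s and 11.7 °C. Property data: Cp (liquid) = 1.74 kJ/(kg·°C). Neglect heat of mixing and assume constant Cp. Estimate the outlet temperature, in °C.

T_out = 49.5 °C

Energy balance with Q = 0: Σ ṁᵢCp,ᵢ(T_out − Tᵢ) = 0
Σ ṁᵢCp,ᵢTᵢ = 18.5×1.74×42.3 + 22.2×1.74×62.1 + 3.93×1.74×11.7 = 3840.4
Σ ṁᵢCp,ᵢ = 18.5×1.74 + 22.2×1.74 + 3.93×1.74 = 77.656
T_out = 3840.4 / 77.656 = 49.454 °C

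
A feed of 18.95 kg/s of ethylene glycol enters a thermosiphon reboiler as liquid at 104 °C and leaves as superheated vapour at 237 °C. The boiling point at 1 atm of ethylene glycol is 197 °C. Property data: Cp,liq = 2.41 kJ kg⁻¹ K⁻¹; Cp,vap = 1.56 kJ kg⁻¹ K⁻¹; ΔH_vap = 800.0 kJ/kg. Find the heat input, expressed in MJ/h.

liquid 104→197 °C: 224.13 kJ/kg
vaporisation at 197 °C: 800 kJ/kg
vapour 197→237 °C: 62.4 kJ/kg
Δh = 224.13 + 800 + 62.4 = 1086.5 kJ/kg
Q = ṁ·Δh = 18.95 kg/s × 1086.5 kJ/kg = 20590 kJ/s
|Q| = 20590 kW = 74123 MJ/h

Q = 74100 MJ/h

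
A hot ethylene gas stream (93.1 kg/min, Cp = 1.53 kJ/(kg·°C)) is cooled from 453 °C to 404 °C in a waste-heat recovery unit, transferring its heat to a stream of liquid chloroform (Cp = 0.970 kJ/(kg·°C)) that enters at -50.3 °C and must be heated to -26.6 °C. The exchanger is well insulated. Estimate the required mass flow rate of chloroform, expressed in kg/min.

Heat released by hot stream: Q = 93.1 × 1.53 × (453 − 404) = 6979.7 kJ/min
Energy balance on cold side (adiabatic exchanger): Q = ṁ_c·Cp_c·(T_c,out − T_c,in)
ṁ_c = 6979.7 / [0.970 × (-26.6 − -50.3)] = 303.61 kg/min

ṁ_c = 304 kg/min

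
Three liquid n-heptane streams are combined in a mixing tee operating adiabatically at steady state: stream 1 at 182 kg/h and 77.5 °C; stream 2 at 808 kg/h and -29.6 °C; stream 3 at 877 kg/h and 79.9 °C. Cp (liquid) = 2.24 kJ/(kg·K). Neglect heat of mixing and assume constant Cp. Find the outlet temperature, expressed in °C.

Adiabatic, steady state ⇒ Σ ṁᵢCp,ᵢ(T_out − Tᵢ) = 0
T_out = Σ ṁᵢCp,ᵢTᵢ / Σ ṁᵢCp,ᵢ
      = 134980 / 4182.1 = 32.277 °C

T_out = 32.3 °C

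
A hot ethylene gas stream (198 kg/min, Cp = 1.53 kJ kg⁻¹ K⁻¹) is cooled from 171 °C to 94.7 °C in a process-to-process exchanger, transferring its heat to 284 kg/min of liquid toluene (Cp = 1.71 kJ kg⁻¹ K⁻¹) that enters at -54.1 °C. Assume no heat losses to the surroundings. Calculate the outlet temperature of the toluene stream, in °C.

T_c,out = -6.50 °C

Heat released by hot stream: Q = 198 × 1.53 × (171 − 94.7) = 23114 kJ/min
Energy balance on cold side (adiabatic exchanger): Q = ṁ_c·Cp_c·(T_c,out − T_c,in)
T_c,out = -54.1 + 23114/(284 × 1.71) = -6.5044 °C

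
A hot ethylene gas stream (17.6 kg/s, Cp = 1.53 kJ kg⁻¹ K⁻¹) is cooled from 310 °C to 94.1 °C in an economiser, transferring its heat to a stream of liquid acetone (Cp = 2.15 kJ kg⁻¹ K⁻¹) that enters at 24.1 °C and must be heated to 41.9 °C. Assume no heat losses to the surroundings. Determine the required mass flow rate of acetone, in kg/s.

Heat released by hot stream: Q = 17.6 × 1.53 × (310 − 94.1) = 5813.8 kJ/s
Energy balance on cold side (adiabatic exchanger): Q = ṁ_c·Cp_c·(T_c,out − T_c,in)
ṁ_c = 5813.8 / [2.15 × (41.9 − 24.1)] = 151.91 kg/s

ṁ_c = 152 kg/s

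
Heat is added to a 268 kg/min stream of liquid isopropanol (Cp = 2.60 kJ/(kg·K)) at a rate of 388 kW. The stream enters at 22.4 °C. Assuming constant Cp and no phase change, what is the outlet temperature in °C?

Q = 388 kW = 23280 kJ/min
ΔT = Q/(ṁ·Cp) = 23280/(268×2.60) = 33.41 K
T_out = 22.4 + 33.41 = 55.81 °C

T_out = 55.8 °C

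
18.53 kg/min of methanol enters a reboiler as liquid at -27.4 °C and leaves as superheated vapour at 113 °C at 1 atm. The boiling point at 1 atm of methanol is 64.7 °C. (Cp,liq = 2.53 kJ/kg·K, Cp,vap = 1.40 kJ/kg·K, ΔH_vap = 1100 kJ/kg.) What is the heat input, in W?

Q = 433000 W

liquid -27.4→64.7 °C: 233.01 kJ/kg
vaporisation at 64.7 °C: 1100 kJ/kg
vapour 64.7→113 °C: 67.62 kJ/kg
Δh = 233.01 + 1100 + 67.62 = 1400.6 kJ/kg
Q = ṁ·Δh = 18.53 kg/min × 1400.6 kJ/kg = 25954 kJ/min
|Q| = 432.56 kW = 432560 W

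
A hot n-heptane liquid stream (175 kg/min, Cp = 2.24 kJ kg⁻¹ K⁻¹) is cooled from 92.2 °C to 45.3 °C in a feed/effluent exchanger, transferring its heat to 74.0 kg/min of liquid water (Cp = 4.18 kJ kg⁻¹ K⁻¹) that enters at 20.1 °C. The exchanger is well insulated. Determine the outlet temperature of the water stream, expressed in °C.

T_c,out = 79.5 °C

Heat released by hot stream: Q = 175 × 2.24 × (92.2 − 45.3) = 18385 kJ/min
Energy balance on cold side (adiabatic exchanger): Q = ṁ_c·Cp_c·(T_c,out − T_c,in)
T_c,out = 20.1 + 18385/(74.0 × 4.18) = 79.536 °C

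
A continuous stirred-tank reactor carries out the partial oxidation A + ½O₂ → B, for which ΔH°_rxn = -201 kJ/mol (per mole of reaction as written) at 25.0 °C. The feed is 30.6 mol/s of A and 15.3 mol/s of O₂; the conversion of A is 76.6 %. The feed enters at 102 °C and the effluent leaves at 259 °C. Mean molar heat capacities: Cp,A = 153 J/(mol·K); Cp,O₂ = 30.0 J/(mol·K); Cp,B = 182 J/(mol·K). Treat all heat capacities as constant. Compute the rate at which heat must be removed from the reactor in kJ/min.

Q_out = 230000 kJ/min

Extent of reaction ξ = 0.766 × 30.6 = 23.44 mol/s
Reaction term: ξ·ΔH°_rxn = 23.44 × -201 = -4711.4 kJ/s
Sensible, feed 102→25 °C: -395.84 kJ/s
Outlet flows (mol/s): A 7.1604, O₂ 3.5802, B 23.44
Sensible, products 25→259 °C: 1279.7 kJ/s
Q = ΔH = -3827.5 kJ/s = -3827.5 kW
Heat removed = 229650 kJ/min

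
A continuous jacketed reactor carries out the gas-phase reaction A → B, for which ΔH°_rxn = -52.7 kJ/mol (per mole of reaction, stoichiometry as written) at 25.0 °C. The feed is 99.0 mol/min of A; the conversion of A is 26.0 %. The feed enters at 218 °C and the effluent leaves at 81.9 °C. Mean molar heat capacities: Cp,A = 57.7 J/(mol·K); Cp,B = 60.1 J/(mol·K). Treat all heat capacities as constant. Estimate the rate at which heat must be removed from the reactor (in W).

Extent of reaction ξ = 0.260 × 99.0 = 25.74 mol/min
Reaction term: ξ·ΔH°_rxn = 25.74 × -52.7 = -1356.5 kJ/min
Sensible, feed 218→25 °C: -1102.5 kJ/min
Outlet flows (mol/min): A 73.26, B 25.74
Sensible, products 25→81.9 °C: 328.54 kJ/min
Q = ΔH = -2130.4 kJ/min = -35.507 kW
Heat removed = 35507 W

Q_out = 35500 W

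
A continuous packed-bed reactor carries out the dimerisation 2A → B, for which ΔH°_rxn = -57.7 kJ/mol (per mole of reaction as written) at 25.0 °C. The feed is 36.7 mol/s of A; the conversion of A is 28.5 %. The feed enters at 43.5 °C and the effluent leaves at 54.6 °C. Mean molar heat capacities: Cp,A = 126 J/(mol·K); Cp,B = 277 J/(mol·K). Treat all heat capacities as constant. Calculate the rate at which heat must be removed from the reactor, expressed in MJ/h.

Extent of reaction ξ = 0.285 × 36.7 / 2 = 5.2298 mol/s
Reaction term: ξ·ΔH°_rxn = 5.2298 × -57.7 = -301.76 kJ/s
Sensible, feed 43.5→25 °C: -85.548 kJ/s
Outlet flows (mol/s): A 26.241, B 5.2298
Sensible, products 25→54.6 °C: 140.75 kJ/s
Q = ΔH = -246.56 kJ/s = -246.56 kW
Heat removed = 887.61 MJ/h

Q_out = 888 MJ/h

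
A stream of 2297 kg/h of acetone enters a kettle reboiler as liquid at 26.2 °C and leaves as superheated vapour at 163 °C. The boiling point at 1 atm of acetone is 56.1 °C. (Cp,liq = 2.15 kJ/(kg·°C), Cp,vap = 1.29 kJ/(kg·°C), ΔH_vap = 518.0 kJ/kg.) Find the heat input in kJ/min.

liquid 26.2→56.1 °C: 64.285 kJ/kg
vaporisation at 56.1 °C: 518 kJ/kg
vapour 56.1→163 °C: 137.9 kJ/kg
Δh = 64.285 + 518 + 137.9 = 720.19 kJ/kg
Q = ṁ·Δh = 2297 kg/h × 720.19 kJ/kg = 1.6543e+06 kJ/h
|Q| = 459.52 kW = 27571 kJ/min

Q = 27600 kJ/min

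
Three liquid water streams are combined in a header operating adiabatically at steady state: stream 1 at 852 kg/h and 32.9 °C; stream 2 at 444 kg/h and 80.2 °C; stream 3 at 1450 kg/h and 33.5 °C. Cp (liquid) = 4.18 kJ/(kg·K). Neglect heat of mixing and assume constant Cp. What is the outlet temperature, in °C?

T_out = 40.9 °C

No heat crosses the boundary, so H_out = H_in.
T_out = Σ ṁᵢCp,ᵢTᵢ / Σ ṁᵢCp,ᵢ
      = 469060 / 11478 = 40.865 °C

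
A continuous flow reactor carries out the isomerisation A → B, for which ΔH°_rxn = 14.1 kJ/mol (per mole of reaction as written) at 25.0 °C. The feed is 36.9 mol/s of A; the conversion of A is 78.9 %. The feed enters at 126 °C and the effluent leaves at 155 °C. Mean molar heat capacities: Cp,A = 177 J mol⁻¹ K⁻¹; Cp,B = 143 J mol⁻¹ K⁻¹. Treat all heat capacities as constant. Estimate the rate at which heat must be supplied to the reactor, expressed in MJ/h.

Extent of reaction ξ = 0.789 × 36.9 = 29.114 mol/s
Reaction term: ξ·ΔH°_rxn = 29.114 × 14.1 = 410.51 kJ/s
Sensible, feed 126→25 °C: -659.66 kJ/s
Outlet flows (mol/s): A 7.7859, B 29.114
Sensible, products 25→155 °C: 720.38 kJ/s
Q = ΔH = 471.23 kJ/s = 471.23 kW
Heat supplied = 1696.4 MJ/h

Q_in = 1700 MJ/h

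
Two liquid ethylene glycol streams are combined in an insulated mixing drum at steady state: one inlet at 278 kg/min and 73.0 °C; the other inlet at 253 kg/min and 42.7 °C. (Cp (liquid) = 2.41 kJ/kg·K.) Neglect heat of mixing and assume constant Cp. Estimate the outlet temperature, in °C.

No heat crosses the boundary, so H_out = H_in.
Σ ṁᵢCp,ᵢTᵢ = 278×2.41×73.0 + 253×2.41×42.7 = 74944
Σ ṁᵢCp,ᵢ = 278×2.41 + 253×2.41 = 1279.7
T_out = 74944 / 1279.7 = 58.563 °C

T_out = 58.6 °C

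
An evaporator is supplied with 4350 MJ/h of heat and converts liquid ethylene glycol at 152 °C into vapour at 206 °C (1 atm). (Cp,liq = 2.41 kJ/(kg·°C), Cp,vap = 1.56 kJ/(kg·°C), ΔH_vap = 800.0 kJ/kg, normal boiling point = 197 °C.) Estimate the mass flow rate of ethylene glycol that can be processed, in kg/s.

ṁ = 1.31 kg/s

Δh = 2.41×(197−152) + 800.0 + 1.56×(206−197) = 922.49 kJ/kg
Q = 4350 MJ/h = 1208.3 kJ/s = 1208.3 kJ/s
ṁ = Q/Δh = 1208.3 / 922.49 = 1.3099 kg/s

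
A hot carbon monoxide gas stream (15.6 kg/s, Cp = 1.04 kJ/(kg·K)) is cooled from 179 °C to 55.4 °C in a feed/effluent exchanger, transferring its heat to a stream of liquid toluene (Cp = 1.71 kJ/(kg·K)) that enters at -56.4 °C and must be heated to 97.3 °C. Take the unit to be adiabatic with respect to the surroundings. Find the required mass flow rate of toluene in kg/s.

ṁ_c = 7.63 kg/s

Heat released by hot stream: Q = 15.6 × 1.04 × (179 − 55.4) = 2005.3 kJ/s
Energy balance on cold side (adiabatic exchanger): Q = ṁ_c·Cp_c·(T_c,out − T_c,in)
ṁ_c = 2005.3 / [1.71 × (97.3 − -56.4)] = 7.6297 kg/s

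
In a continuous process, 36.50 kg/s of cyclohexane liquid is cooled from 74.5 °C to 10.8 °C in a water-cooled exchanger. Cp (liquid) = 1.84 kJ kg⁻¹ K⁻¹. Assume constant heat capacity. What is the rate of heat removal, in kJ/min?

Q_c = 257000 kJ/min

Q = ṁ·Cp·ΔT = 36.50 × 1.84 × (10.8 − 74.5) = -4278.1 kJ/s
Cooling duty = 256690 kJ/min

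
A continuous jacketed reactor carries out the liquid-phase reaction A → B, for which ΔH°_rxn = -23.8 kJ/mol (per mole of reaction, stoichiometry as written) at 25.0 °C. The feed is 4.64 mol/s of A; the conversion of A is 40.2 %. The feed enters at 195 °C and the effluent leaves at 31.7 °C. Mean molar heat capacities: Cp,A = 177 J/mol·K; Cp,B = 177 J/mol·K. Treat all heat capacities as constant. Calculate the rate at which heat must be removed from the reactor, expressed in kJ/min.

Extent of reaction ξ = 0.402 × 4.64 = 1.8653 mol/s
Reaction term: ξ·ΔH°_rxn = 1.8653 × -23.8 = -44.394 kJ/s
Sensible, feed 195→25 °C: -139.62 kJ/s
Outlet flows (mol/s): A 2.7747, B 1.8653
Sensible, products 25→31.7 °C: 5.5026 kJ/s
Q = ΔH = -178.51 kJ/s = -178.51 kW
Heat removed = 10711 kJ/min

Q_out = 10700 kJ/min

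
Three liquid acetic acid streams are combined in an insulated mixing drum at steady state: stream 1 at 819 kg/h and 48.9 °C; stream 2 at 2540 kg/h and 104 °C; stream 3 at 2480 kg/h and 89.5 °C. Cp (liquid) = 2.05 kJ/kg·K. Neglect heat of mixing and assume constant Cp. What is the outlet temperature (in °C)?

Energy balance with Q = 0: Σ ṁᵢCp,ᵢ(T_out − Tᵢ) = 0
T_out = Σ ṁᵢCp,ᵢTᵢ / Σ ṁᵢCp,ᵢ
      = 1.0786e+06 / 11970 = 90.113 °C

T_out = 90.1 °C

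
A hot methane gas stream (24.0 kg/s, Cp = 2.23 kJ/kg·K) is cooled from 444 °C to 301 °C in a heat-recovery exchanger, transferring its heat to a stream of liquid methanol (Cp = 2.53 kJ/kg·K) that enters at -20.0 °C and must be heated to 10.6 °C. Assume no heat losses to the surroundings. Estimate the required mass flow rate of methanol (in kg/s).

Heat released by hot stream: Q = 24.0 × 2.23 × (444 − 301) = 7653.4 kJ/s
Energy balance on cold side (adiabatic exchanger): Q = ṁ_c·Cp_c·(T_c,out − T_c,in)
ṁ_c = 7653.4 / [2.53 × (10.6 − -20.0)] = 98.858 kg/s

ṁ_c = 98.9 kg/s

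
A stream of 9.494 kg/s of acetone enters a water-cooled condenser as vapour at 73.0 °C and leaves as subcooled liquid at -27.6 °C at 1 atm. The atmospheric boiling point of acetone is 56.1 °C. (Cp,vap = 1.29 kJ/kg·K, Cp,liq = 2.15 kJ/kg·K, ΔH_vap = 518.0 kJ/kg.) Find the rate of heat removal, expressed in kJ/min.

Q_c = 410000 kJ/min

vapour 73.0→56.1 °C: -21.801 kJ/kg
condensation at 56.1 °C: -518 kJ/kg
liquid 56.1→-27.6 °C: -179.96 kJ/kg
Δh = -21.801 + -518 + -179.96 = -719.76 kJ/kg
Q = ṁ·Δh = 9.494 kg/s × -719.76 kJ/kg = -6833.4 kJ/s
|Q| = 6833.4 kW = 410000 kJ/min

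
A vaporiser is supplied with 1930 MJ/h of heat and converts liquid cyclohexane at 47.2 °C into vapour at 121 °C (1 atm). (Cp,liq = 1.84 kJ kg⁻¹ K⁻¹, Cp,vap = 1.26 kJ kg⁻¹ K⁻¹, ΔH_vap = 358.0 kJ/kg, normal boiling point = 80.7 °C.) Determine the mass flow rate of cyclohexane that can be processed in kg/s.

ṁ = 1.14 kg/s

Δh = 1.84×(80.7−47.2) + 358.0 + 1.26×(121−80.7) = 470.42 kJ/kg
Q = 1930 MJ/h = 536.11 kJ/s = 536.11 kJ/s
ṁ = Q/Δh = 536.11 / 470.42 = 1.1396 kg/s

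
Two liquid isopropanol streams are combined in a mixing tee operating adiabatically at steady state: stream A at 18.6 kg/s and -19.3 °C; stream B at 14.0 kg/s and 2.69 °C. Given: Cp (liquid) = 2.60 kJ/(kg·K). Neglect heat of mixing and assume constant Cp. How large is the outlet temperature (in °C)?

T_out = -9.86 °C

No heat crosses the boundary, so H_out = H_in.
Σ ṁᵢCp,ᵢTᵢ = 18.6×2.60×-19.3 + 14.0×2.60×2.69 = -835.43
Σ ṁᵢCp,ᵢ = 18.6×2.60 + 14.0×2.60 = 84.76
T_out = -835.43 / 84.76 = -9.8564 °C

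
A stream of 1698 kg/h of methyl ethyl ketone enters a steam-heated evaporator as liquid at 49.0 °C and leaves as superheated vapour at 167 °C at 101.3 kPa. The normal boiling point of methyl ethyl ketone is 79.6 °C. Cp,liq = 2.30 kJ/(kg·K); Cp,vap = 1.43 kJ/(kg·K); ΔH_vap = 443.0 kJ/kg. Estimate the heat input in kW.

liquid 49.0→79.6 °C: 70.38 kJ/kg
vaporisation at 79.6 °C: 443 kJ/kg
vapour 79.6→167 °C: 124.98 kJ/kg
Δh = 70.38 + 443 + 124.98 = 638.36 kJ/kg
Q = ṁ·Δh = 1698 kg/h × 638.36 kJ/kg = 1.0839e+06 kJ/h
|Q| = 301.09 kW

Q = 301 kW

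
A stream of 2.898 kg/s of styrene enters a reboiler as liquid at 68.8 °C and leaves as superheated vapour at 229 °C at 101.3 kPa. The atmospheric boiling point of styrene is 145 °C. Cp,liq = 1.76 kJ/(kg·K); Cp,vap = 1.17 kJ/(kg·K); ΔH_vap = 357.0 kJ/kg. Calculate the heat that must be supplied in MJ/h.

Q = 6150 MJ/h

liquid 68.8→145 °C: 134.11 kJ/kg
vaporisation at 145 °C: 357 kJ/kg
vapour 145→229 °C: 98.28 kJ/kg
Δh = 134.11 + 357 + 98.28 = 589.39 kJ/kg
Q = ṁ·Δh = 2.898 kg/s × 589.39 kJ/kg = 1708.1 kJ/s
|Q| = 1708.1 kW = 6149 MJ/h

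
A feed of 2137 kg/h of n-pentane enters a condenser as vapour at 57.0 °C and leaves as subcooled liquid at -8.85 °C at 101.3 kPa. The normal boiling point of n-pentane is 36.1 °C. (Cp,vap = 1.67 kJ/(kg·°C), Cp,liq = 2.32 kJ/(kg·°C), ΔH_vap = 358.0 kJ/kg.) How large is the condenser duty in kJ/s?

vapour 57.0→36.1 °C: -34.903 kJ/kg
condensation at 36.1 °C: -358 kJ/kg
liquid 36.1→-8.85 °C: -104.28 kJ/kg
Δh = -34.903 + -358 + -104.28 = -497.19 kJ/kg
Q = ṁ·Δh = 2137 kg/h × -497.19 kJ/kg = -1.0625e+06 kJ/h
|Q| = 295.14 kW

Q_c = 295 kJ/s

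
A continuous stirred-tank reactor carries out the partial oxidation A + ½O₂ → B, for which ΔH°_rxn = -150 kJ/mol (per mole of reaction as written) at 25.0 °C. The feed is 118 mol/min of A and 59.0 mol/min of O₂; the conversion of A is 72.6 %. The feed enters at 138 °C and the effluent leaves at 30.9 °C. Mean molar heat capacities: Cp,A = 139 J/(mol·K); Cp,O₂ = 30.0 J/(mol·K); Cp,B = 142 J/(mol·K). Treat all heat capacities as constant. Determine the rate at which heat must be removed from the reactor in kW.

Q_out = 247 kW

Extent of reaction ξ = 0.726 × 118 = 85.668 mol/min
Reaction term: ξ·ΔH°_rxn = 85.668 × -150 = -12850 kJ/min
Sensible, feed 138→25 °C: -2053.4 kJ/min
Outlet flows (mol/min): A 32.332, O₂ 16.166, B 85.668
Sensible, products 25→30.9 °C: 101.15 kJ/min
Q = ΔH = -14802 kJ/min = -246.71 kW
Heat removed = 246.71 kW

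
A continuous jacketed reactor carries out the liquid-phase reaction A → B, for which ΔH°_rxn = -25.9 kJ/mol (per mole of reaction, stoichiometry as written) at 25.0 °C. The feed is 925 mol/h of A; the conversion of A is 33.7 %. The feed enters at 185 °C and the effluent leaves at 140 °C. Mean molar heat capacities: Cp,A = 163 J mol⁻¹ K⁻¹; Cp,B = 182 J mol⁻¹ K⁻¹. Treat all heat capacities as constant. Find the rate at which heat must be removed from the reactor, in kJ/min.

Extent of reaction ξ = 0.337 × 925 = 311.73 mol/h
Reaction term: ξ·ΔH°_rxn = 311.73 × -25.9 = -8073.7 kJ/h
Sensible, feed 185→25 °C: -24124 kJ/h
Outlet flows (mol/h): A 613.27, B 311.73
Sensible, products 25→140 °C: 18020 kJ/h
Q = ΔH = -14177 kJ/h = -3.9382 kW
Heat removed = 236.29 kJ/min

Q_out = 236 kJ/min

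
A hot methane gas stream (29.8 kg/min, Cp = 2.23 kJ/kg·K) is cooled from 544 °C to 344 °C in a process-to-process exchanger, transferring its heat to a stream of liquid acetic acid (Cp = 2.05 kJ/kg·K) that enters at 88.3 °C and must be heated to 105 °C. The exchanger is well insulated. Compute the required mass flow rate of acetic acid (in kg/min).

Heat released by hot stream: Q = 29.8 × 2.23 × (544 − 344) = 13291 kJ/min
Energy balance on cold side (adiabatic exchanger): Q = ṁ_c·Cp_c·(T_c,out − T_c,in)
ṁ_c = 13291 / [2.05 × (105 − 88.3)] = 388.22 kg/min

ṁ_c = 388 kg/min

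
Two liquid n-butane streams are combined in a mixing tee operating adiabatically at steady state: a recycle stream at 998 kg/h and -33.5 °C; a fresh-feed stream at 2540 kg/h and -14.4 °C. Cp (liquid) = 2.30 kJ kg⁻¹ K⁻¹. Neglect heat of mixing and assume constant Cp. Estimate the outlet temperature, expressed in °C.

Adiabatic, steady state ⇒ Σ ṁᵢCp,ᵢ(T_out − Tᵢ) = 0
Σ ṁᵢCp,ᵢTᵢ = 998×2.30×-33.5 + 2540×2.30×-14.4 = -161020
Σ ṁᵢCp,ᵢ = 998×2.30 + 2540×2.30 = 8137.4
T_out = -161020 / 8137.4 = -19.788 °C

T_out = -19.8 °C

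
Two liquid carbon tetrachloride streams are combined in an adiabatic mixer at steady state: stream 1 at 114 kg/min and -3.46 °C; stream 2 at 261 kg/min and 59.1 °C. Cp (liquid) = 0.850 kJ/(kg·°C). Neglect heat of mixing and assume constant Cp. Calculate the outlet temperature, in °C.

T_out = 40.1 °C

Energy balance with Q = 0: Σ ṁᵢCp,ᵢ(T_out − Tᵢ) = 0
T_out = Σ ṁᵢCp,ᵢTᵢ / Σ ṁᵢCp,ᵢ
      = 12776 / 318.75 = 40.082 °C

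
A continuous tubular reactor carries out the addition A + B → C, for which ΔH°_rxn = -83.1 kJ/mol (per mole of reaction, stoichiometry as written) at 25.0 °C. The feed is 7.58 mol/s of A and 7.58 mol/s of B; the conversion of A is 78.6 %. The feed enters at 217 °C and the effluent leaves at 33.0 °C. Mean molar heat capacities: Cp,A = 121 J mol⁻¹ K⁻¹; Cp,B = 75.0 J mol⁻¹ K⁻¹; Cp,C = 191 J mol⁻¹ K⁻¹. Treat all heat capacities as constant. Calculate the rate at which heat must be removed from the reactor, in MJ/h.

Q_out = 2770 MJ/h

Extent of reaction ξ = 0.786 × 7.58 = 5.9579 mol/s
Reaction term: ξ·ΔH°_rxn = 5.9579 × -83.1 = -495.1 kJ/s
Sensible, feed 217→25 °C: -285.25 kJ/s
Outlet flows (mol/s): A 1.6221, B 1.6221, C 5.9579
Sensible, products 25→33.0 °C: 11.647 kJ/s
Q = ΔH = -768.7 kJ/s = -768.7 kW
Heat removed = 2767.3 MJ/h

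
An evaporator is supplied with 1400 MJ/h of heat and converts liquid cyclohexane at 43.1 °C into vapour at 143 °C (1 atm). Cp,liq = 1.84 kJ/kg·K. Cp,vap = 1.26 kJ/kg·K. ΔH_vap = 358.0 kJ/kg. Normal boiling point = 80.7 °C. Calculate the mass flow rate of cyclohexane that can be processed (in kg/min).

Δh = 1.84×(80.7−43.1) + 358.0 + 1.26×(143−80.7) = 505.68 kJ/kg
Q = 1400 MJ/h = 388.89 kJ/s = 23333 kJ/min
ṁ = Q/Δh = 23333 / 505.68 = 46.142 kg/min

ṁ = 46.1 kg/min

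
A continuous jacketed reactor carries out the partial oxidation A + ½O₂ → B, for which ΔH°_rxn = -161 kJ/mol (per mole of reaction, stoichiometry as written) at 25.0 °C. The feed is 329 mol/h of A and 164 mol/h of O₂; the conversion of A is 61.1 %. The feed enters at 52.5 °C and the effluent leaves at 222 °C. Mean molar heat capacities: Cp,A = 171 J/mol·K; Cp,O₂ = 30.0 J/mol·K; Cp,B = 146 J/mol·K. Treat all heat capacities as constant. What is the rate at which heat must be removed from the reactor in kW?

Extent of reaction ξ = 0.611 × 329 = 201.02 mol/h
Reaction term: ξ·ΔH°_rxn = 201.02 × -161 = -32364 kJ/h
Sensible, feed 52.5→25 °C: -1682.4 kJ/h
Outlet flows (mol/h): A 127.98, O₂ 63.49, B 201.02
Sensible, products 25→222 °C: 10468 kJ/h
Q = ΔH = -23578 kJ/h = -6.5495 kW
Heat removed = 6.5495 kW

Q_out = 6.55 kW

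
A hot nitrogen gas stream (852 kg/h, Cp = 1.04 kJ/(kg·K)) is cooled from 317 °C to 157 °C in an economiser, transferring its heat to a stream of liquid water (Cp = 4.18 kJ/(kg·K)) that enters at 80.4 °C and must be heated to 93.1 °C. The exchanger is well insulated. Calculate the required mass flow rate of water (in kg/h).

ṁ_c = 2670 kg/h

Heat released by hot stream: Q = 852 × 1.04 × (317 − 157) = 141770 kJ/h
Energy balance on cold side (adiabatic exchanger): Q = ṁ_c·Cp_c·(T_c,out − T_c,in)
ṁ_c = 141770 / [4.18 × (93.1 − 80.4)] = 2670.6 kg/h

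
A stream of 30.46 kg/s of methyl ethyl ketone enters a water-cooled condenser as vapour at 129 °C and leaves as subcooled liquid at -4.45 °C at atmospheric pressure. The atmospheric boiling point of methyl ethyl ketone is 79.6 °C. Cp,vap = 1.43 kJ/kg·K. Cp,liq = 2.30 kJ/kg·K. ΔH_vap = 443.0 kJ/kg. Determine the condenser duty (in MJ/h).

Q_c = 77500 MJ/h

vapour 129→79.6 °C: -70.642 kJ/kg
condensation at 79.6 °C: -443 kJ/kg
liquid 79.6→-4.45 °C: -193.31 kJ/kg
Δh = -70.642 + -443 + -193.31 = -706.96 kJ/kg
Q = ṁ·Δh = 30.46 kg/s × -706.96 kJ/kg = -21534 kJ/s
|Q| = 21534 kW = 77522 MJ/h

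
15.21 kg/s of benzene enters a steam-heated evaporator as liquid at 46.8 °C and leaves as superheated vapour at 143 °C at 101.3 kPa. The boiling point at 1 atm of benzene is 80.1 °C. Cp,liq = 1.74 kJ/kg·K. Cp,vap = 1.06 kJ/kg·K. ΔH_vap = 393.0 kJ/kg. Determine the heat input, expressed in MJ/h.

liquid 46.8→80.1 °C: 57.942 kJ/kg
vaporisation at 80.1 °C: 393 kJ/kg
vapour 80.1→143 °C: 66.674 kJ/kg
Δh = 57.942 + 393 + 66.674 = 517.62 kJ/kg
Q = ṁ·Δh = 15.21 kg/s × 517.62 kJ/kg = 7872.9 kJ/s
|Q| = 7872.9 kW = 28343 MJ/h

Q = 28300 MJ/h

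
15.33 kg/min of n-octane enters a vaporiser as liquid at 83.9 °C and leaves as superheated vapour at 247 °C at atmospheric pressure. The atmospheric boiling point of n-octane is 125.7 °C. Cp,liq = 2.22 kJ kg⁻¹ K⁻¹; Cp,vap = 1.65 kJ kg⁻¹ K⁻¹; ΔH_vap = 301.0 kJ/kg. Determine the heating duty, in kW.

Q = 152 kW

liquid 83.9→125.7 °C: 92.796 kJ/kg
vaporisation at 125.7 °C: 301 kJ/kg
vapour 125.7→247 °C: 200.14 kJ/kg
Δh = 92.796 + 301 + 200.14 = 593.94 kJ/kg
Q = ṁ·Δh = 15.33 kg/min × 593.94 kJ/kg = 9105.1 kJ/min
|Q| = 151.75 kW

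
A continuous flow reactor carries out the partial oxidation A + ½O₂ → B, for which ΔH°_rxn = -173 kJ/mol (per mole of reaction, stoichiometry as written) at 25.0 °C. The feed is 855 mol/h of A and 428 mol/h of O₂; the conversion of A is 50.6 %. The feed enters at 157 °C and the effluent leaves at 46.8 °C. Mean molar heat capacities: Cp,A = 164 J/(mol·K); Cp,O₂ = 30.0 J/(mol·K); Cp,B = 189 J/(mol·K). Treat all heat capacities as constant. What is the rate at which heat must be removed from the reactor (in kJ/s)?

Extent of reaction ξ = 0.506 × 855 = 432.63 mol/h
Reaction term: ξ·ΔH°_rxn = 432.63 × -173 = -74845 kJ/h
Sensible, feed 157→25 °C: -20204 kJ/h
Outlet flows (mol/h): A 422.37, O₂ 211.69, B 432.63
Sensible, products 25→46.8 °C: 3431 kJ/h
Q = ΔH = -91618 kJ/h = -25.449 kW
Heat removed = 25.449 kJ/s

Q_out = 25.4 kJ/s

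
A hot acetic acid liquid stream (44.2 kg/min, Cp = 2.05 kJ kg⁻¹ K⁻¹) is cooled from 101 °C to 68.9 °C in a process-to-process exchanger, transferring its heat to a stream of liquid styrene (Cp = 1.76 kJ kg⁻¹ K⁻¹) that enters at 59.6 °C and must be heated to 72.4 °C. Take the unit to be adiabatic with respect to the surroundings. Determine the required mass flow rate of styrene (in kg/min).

ṁ_c = 129 kg/min

Heat released by hot stream: Q = 44.2 × 2.05 × (101 − 68.9) = 2908.6 kJ/min
Energy balance on cold side (adiabatic exchanger): Q = ṁ_c·Cp_c·(T_c,out − T_c,in)
ṁ_c = 2908.6 / [1.76 × (72.4 − 59.6)] = 129.11 kg/min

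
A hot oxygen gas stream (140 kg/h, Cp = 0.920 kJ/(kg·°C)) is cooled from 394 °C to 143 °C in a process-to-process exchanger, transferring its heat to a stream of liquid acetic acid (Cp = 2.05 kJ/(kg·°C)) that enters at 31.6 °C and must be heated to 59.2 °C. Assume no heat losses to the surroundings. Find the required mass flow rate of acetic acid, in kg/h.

ṁ_c = 571 kg/h

Heat released by hot stream: Q = 140 × 0.920 × (394 − 143) = 32329 kJ/h
Energy balance on cold side (adiabatic exchanger): Q = ṁ_c·Cp_c·(T_c,out − T_c,in)
ṁ_c = 32329 / [2.05 × (59.2 − 31.6)] = 571.38 kg/h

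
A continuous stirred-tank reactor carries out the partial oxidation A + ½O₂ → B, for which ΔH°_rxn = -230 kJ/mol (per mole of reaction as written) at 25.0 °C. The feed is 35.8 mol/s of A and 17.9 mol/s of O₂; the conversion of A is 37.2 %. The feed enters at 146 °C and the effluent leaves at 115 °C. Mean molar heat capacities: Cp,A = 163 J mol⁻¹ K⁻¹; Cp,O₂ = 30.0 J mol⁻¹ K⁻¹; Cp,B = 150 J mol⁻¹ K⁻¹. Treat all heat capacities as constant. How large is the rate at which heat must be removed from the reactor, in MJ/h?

Extent of reaction ξ = 0.372 × 35.8 = 13.318 mol/s
Reaction term: ξ·ΔH°_rxn = 13.318 × -230 = -3063 kJ/s
Sensible, feed 146→25 °C: -771.06 kJ/s
Outlet flows (mol/s): A 22.482, O₂ 11.241, B 13.318
Sensible, products 25→115 °C: 539.96 kJ/s
Q = ΔH = -3294.2 kJ/s = -3294.2 kW
Heat removed = 11859 MJ/h

Q_out = 11900 MJ/h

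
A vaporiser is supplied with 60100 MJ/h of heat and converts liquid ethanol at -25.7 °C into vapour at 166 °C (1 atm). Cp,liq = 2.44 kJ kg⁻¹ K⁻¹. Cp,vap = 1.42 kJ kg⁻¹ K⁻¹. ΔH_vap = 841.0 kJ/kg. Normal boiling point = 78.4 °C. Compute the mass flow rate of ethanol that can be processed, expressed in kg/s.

Δh = 2.44×(78.4−-25.7) + 841.0 + 1.42×(166−78.4) = 1219.4 kJ/kg
Q = 60100 MJ/h = 16694 kJ/s = 16694 kJ/s
ṁ = Q/Δh = 16694 / 1219.4 = 13.691 kg/s

ṁ = 13.7 kg/s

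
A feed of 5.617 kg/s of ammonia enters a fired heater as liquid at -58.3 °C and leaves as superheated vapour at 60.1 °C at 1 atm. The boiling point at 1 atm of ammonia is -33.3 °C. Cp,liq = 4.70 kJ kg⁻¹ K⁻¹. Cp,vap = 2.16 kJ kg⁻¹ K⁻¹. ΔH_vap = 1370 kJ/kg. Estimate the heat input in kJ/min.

Q = 569000 kJ/min

liquid -58.3→-33.3 °C: 117.5 kJ/kg
vaporisation at -33.3 °C: 1370 kJ/kg
vapour -33.3→60.1 °C: 201.74 kJ/kg
Δh = 117.5 + 1370 + 201.74 = 1689.2 kJ/kg
Q = ṁ·Δh = 5.617 kg/s × 1689.2 kJ/kg = 9488.5 kJ/s
|Q| = 9488.5 kW = 569310 kJ/min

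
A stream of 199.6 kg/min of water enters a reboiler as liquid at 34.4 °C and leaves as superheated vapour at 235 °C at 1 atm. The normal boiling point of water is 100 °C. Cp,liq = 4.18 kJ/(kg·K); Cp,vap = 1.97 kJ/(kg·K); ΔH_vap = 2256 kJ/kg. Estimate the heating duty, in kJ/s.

liquid 34.4→100 °C: 274.21 kJ/kg
vaporisation at 100 °C: 2256 kJ/kg
vapour 100→235 °C: 265.95 kJ/kg
Δh = 274.21 + 2256 + 265.95 = 2796.2 kJ/kg
Q = ṁ·Δh = 199.6 kg/min × 2796.2 kJ/kg = 558110 kJ/min
|Q| = 9301.9 kW

Q = 9300 kJ/s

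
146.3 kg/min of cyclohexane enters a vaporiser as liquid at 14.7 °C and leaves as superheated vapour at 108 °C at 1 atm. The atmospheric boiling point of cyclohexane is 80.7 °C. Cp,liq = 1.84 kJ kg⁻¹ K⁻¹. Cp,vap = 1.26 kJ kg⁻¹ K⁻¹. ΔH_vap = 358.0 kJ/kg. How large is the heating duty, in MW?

liquid 14.7→80.7 °C: 121.44 kJ/kg
vaporisation at 80.7 °C: 358 kJ/kg
vapour 80.7→108 °C: 34.398 kJ/kg
Δh = 121.44 + 358 + 34.398 = 513.84 kJ/kg
Q = ṁ·Δh = 146.3 kg/min × 513.84 kJ/kg = 75174 kJ/min
|Q| = 1252.9 kW = 1.2529 MW

Q = 1.25 MW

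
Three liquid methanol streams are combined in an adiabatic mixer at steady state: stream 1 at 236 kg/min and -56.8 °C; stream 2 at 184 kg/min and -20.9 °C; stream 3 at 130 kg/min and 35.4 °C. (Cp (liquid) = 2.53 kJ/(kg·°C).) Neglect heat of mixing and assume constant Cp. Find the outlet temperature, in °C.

T_out = -23.0 °C

Adiabatic, steady state ⇒ Σ ṁᵢCp,ᵢ(T_out − Tᵢ) = 0
T_out = Σ ṁᵢCp,ᵢTᵢ / Σ ṁᵢCp,ᵢ
      = -32000 / 1391.5 = -22.997 °C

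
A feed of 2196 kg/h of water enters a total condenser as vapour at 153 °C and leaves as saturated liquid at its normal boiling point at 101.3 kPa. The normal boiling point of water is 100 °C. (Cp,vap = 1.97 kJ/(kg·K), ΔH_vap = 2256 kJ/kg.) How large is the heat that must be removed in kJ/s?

Q_c = 1440 kJ/s

vapour 153→100 °C: -104.41 kJ/kg
condensation at 100 °C: -2256 kJ/kg
Δh = -104.41 + -2256 = -2360.4 kJ/kg
Q = ṁ·Δh = 2196 kg/h × -2360.4 kJ/kg = -5.1835e+06 kJ/h
|Q| = 1439.9 kW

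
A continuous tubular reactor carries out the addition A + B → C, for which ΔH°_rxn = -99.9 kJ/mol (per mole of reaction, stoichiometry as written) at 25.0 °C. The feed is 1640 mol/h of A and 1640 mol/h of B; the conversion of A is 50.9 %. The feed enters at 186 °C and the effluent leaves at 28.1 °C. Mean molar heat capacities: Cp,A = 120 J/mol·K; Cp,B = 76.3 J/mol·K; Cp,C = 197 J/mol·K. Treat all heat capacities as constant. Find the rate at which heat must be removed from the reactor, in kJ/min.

Extent of reaction ξ = 0.509 × 1640 = 834.76 mol/h
Reaction term: ξ·ΔH°_rxn = 834.76 × -99.9 = -83393 kJ/h
Sensible, feed 186→25 °C: -51831 kJ/h
Outlet flows (mol/h): A 805.24, B 805.24, C 834.76
Sensible, products 25→28.1 °C: 999.8 kJ/h
Q = ΔH = -134220 kJ/h = -37.284 kW
Heat removed = 2237.1 kJ/min

Q_out = 2240 kJ/min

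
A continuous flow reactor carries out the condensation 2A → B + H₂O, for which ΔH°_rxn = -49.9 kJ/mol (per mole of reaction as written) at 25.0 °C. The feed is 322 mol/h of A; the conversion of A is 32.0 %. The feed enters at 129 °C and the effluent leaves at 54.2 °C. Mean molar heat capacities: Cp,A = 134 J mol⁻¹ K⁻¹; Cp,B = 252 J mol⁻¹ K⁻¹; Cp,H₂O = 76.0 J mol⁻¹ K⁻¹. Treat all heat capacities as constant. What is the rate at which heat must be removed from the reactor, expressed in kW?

Extent of reaction ξ = 0.320 × 322 / 2 = 51.52 mol/h
Reaction term: ξ·ΔH°_rxn = 51.52 × -49.9 = -2570.8 kJ/h
Sensible, feed 129→25 °C: -4487.4 kJ/h
Outlet flows (mol/h): A 218.96, B 51.52, H₂O 51.52
Sensible, products 25→54.2 °C: 1350.2 kJ/h
Q = ΔH = -5708.1 kJ/h = -1.5856 kW
Heat removed = 1.5856 kW

Q_out = 1.59 kW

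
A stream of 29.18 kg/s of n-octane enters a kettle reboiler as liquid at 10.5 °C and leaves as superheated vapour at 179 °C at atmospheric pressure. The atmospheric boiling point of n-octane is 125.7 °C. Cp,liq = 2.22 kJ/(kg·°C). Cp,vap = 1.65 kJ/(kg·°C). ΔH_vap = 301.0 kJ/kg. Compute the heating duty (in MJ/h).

Q = 67700 MJ/h

liquid 10.5→125.7 °C: 255.74 kJ/kg
vaporisation at 125.7 °C: 301 kJ/kg
vapour 125.7→179 °C: 87.945 kJ/kg
Δh = 255.74 + 301 + 87.945 = 644.69 kJ/kg
Q = ṁ·Δh = 29.18 kg/s × 644.69 kJ/kg = 18812 kJ/s
|Q| = 18812 kW = 67723 MJ/h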